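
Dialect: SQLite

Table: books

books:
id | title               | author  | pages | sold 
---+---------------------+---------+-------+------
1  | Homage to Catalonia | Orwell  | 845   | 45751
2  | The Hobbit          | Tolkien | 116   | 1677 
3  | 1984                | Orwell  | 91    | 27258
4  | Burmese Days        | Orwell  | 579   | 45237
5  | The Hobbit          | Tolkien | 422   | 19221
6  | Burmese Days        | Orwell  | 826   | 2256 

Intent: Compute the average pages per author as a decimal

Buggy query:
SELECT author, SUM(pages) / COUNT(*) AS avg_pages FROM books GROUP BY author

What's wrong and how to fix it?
Bug: SUM(pages) and COUNT(*) are both integers; the division truncates the fractional part

Fix: Cast one side to REAL so the division keeps the fractional part

Corrected query:
SELECT author, SUM(pages) * 1.0 / COUNT(*) AS avg_pages FROM books GROUP BY author

Result:
author  | avg_pages
--------+----------
Orwell  | 585.25   
Tolkien | 269      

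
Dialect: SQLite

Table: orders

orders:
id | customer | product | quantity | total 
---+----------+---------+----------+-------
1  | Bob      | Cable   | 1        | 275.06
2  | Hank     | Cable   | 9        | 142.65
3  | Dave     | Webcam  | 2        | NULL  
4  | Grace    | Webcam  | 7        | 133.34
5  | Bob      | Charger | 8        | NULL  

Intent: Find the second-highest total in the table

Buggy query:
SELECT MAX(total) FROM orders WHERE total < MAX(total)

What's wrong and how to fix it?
Bug: MAX(total) on the right of the comparison is an aggregate-in-WHERE error

Fix: Put the inner MAX in a scalar subquery

Corrected query:
SELECT MAX(total) FROM orders WHERE total < (SELECT MAX(total) FROM orders)

Result:
MAX(total)
----------
142.65    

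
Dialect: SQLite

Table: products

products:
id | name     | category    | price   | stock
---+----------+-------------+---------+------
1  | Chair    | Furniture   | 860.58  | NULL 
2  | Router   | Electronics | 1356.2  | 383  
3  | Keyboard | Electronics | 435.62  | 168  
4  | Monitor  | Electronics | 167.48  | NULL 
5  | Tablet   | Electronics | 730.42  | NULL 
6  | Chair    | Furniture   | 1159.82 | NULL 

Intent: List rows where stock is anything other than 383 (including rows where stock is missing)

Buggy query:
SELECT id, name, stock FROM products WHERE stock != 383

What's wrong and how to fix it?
Bug: Inequality against NULL is unknown, not true; rows with NULL are dropped

Fix: Handle NULL separately with IS NULL alongside the inequality

Corrected query:
SELECT id, name, stock FROM products WHERE stock != 383 OR stock IS NULL

Result:
id | name     | stock
---+----------+------
1  | Chair    | NULL 
3  | Keyboard | 168  
4  | Monitor  | NULL 
5  | Tablet   | NULL 
6  | Chair    | NULL 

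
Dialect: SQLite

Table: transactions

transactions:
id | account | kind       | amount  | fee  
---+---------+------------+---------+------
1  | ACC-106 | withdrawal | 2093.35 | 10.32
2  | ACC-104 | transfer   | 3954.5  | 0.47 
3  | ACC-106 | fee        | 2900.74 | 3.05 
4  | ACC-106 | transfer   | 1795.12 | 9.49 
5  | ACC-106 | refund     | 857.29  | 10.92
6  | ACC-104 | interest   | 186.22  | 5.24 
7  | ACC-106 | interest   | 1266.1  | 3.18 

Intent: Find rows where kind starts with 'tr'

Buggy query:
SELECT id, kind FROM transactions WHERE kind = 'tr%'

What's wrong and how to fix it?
Bug: Wildcards only work with LIKE; '=' treats '%' as a literal character

Fix: Replace '=' with LIKE so 'tr%' is treated as a pattern

Corrected query:
SELECT id, kind FROM transactions WHERE kind LIKE 'tr%'

Result:
id | kind    
---+---------
2  | transfer
4  | transfer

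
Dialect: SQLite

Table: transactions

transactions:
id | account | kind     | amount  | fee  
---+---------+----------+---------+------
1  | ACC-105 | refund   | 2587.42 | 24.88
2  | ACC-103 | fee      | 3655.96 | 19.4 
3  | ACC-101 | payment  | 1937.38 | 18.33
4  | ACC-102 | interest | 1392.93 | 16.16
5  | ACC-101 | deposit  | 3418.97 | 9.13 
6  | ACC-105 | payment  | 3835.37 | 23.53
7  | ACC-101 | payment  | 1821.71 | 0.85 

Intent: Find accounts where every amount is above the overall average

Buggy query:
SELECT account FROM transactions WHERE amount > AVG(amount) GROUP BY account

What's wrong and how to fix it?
Bug: AVG() is an aggregate; it can't sit directly in WHERE

Fix: Use a subquery for AVG and a HAVING MIN(...) filter so the condition holds for every row in the group

Corrected query:
SELECT account FROM transactions GROUP BY account HAVING MIN(amount) > (SELECT AVG(amount) FROM transactions)

Result:
account
-------
ACC-103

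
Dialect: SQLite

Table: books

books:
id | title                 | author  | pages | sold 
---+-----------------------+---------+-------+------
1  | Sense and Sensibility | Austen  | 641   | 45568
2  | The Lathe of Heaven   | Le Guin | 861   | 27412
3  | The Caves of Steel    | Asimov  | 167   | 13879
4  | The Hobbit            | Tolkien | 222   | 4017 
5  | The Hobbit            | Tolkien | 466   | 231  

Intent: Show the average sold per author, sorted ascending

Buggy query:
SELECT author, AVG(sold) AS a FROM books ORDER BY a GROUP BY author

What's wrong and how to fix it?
Bug: GROUP BY must precede ORDER BY

Fix: Reorder: SELECT … FROM … GROUP BY … ORDER BY …

Corrected query:
SELECT author, AVG(sold) AS a FROM books GROUP BY author ORDER BY a

Result:
author  | a    
--------+------
Tolkien | 2124 
Asimov  | 13879
Le Guin | 27412
Austen  | 45568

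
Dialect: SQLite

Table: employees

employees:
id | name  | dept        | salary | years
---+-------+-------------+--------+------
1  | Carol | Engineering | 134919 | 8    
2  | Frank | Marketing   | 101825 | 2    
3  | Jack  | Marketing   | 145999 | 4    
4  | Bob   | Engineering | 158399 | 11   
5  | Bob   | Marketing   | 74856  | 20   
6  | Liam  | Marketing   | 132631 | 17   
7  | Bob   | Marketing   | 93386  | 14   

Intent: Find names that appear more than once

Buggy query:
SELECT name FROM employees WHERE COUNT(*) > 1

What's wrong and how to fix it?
Bug: COUNT(*) is an aggregate and cannot be used in WHERE

Fix: GROUP BY name, then filter groups with HAVING COUNT(*) > 1

Corrected query:
SELECT name FROM employees GROUP BY name HAVING COUNT(*) > 1

Result:
name
----
Bob 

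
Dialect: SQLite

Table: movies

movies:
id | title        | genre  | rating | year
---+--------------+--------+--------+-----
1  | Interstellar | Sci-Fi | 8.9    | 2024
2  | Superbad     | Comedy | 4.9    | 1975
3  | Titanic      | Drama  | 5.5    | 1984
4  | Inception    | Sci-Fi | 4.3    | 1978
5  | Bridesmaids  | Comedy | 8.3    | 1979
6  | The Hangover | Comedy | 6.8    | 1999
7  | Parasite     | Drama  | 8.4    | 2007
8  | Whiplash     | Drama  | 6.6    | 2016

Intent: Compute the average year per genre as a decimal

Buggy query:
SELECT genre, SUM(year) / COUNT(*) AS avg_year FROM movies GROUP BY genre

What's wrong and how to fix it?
Bug: Both operands are integers, so '/' performs integer division and truncates

Fix: Multiply by 1.0 (or CAST to REAL) to force floating-point division

Corrected query:
SELECT genre, SUM(year) * 1.0 / COUNT(*) AS avg_year FROM movies GROUP BY genre

Result:
genre  | avg_year   
-------+------------
Comedy | 1984.333333
Drama  | 2002.333333
Sci-Fi | 2001       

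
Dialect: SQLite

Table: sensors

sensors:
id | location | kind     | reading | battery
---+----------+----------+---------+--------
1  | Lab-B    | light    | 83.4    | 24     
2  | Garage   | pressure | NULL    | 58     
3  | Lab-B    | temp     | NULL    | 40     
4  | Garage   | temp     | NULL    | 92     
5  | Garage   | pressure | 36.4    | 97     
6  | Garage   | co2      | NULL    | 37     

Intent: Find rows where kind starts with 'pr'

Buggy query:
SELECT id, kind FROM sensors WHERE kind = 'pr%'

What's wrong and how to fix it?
Bug: Wildcards only work with LIKE; '=' treats '%' as a literal character

Fix: Replace '=' with LIKE so 'pr%' is treated as a pattern

Corrected query:
SELECT id, kind FROM sensors WHERE kind LIKE 'pr%'

Result:
id | kind    
---+---------
2  | pressure
5  | pressure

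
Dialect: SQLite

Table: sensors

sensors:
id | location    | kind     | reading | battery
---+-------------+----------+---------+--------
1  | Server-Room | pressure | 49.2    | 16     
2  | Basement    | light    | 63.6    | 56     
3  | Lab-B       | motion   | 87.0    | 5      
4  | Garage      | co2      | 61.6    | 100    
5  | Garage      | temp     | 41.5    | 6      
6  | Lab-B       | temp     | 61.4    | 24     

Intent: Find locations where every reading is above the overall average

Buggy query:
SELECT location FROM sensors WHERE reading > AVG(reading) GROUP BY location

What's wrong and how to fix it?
Bug: WHERE evaluates per row before aggregation, so AVG() is unavailable

Fix: Compute the overall average in a scalar subquery and compare each group's MIN against it in HAVING

Corrected query:
SELECT location FROM sensors GROUP BY location HAVING MIN(reading) > (SELECT AVG(reading) FROM sensors)

Result:
location
--------
Basement
Lab-B   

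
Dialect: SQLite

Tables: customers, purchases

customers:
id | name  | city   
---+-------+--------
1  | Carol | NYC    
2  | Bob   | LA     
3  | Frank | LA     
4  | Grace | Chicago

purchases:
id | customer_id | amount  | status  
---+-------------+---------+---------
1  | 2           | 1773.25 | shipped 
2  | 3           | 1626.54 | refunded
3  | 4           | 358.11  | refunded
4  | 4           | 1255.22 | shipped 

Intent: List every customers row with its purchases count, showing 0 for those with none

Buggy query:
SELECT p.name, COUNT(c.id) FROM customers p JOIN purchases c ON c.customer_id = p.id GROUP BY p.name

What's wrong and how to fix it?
Bug: An inner join excludes parents with zero children

Fix: Use LEFT JOIN so parents without children still appear (COUNT(c.id) gives 0)

Corrected query:
SELECT p.name, COUNT(c.id) FROM customers p LEFT JOIN purchases c ON c.customer_id = p.id GROUP BY p.name

Result:
name  | COUNT(c.id)
------+------------
Bob   | 1          
Carol | 0          
Frank | 1          
Grace | 2          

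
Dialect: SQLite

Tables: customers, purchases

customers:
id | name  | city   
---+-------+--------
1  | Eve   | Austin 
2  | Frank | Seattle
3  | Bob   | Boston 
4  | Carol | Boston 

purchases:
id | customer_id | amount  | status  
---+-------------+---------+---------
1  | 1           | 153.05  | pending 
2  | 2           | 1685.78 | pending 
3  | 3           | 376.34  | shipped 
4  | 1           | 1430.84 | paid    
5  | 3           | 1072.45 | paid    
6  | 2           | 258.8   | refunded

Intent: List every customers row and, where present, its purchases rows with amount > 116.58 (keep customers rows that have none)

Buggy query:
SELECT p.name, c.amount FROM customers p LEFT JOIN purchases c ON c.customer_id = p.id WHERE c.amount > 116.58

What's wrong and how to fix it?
Bug: Filtering c.amount in WHERE discards the NULL rows produced by LEFT JOIN, turning it into an inner join

Fix: Move the right-table condition into the ON clause so unmatched parents are kept

Corrected query:
SELECT p.name, c.amount FROM customers p LEFT JOIN purchases c ON c.customer_id = p.id AND c.amount > 116.58

Result:
name  | amount 
------+--------
Eve   | 153.05 
Eve   | 1430.84
Frank | 258.8  
Frank | 1685.78
Bob   | 376.34 
Bob   | 1072.45
Carol | NULL   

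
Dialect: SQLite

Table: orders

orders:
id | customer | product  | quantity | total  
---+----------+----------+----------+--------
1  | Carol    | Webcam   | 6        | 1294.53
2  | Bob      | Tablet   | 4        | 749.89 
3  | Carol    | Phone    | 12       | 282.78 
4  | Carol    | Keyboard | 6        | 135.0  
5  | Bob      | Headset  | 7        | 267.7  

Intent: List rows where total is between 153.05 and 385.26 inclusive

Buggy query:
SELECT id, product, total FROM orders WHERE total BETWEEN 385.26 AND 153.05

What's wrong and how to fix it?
Bug: The bounds are reversed; BETWEEN a AND b requires a <= b to match anything

Fix: Swap the bounds so the smaller value comes first

Corrected query:
SELECT id, product, total FROM orders WHERE total BETWEEN 153.05 AND 385.26

Result:
id | product | total 
---+---------+-------
3  | Phone   | 282.78
5  | Headset | 267.7 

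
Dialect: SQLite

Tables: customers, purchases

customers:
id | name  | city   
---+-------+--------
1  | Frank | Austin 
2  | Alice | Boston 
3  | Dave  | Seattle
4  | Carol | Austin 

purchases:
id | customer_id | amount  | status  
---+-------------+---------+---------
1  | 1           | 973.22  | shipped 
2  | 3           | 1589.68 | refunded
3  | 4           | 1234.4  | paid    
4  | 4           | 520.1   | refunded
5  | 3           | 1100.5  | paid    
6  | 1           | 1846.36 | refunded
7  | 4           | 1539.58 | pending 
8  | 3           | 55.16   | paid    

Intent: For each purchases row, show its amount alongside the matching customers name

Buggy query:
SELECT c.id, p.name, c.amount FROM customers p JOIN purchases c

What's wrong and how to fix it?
Bug: JOIN with no ON clause produces a cartesian product; every purchases row pairs with every customers row

Fix: Add ON c.customer_id = p.id to the JOIN

Corrected query:
SELECT c.id, p.name, c.amount FROM customers p JOIN purchases c ON c.customer_id = p.id

Result:
id | name  | amount 
---+-------+--------
1  | Frank | 973.22 
2  | Dave  | 1589.68
3  | Carol | 1234.4 
4  | Carol | 520.1  
5  | Dave  | 1100.5 
6  | Frank | 1846.36
7  | Carol | 1539.58
8  | Dave  | 55.16  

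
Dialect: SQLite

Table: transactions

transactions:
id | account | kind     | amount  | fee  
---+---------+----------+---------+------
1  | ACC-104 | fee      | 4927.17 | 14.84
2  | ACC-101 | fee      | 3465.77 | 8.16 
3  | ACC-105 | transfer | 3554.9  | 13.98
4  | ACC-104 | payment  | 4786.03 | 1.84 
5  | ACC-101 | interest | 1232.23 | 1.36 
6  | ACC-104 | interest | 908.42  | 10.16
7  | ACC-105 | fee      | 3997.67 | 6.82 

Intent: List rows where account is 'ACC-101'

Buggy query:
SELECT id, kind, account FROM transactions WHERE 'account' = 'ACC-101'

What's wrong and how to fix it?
Bug: Single quotes denote string literals in SQL; the column name is being compared as a constant string

Fix: Remove the quotes around the column name (or use double quotes for an identifier)

Corrected query:
SELECT id, kind, account FROM transactions WHERE account = 'ACC-101'

Result:
id | kind     | account
---+----------+--------
2  | fee      | ACC-101
5  | interest | ACC-101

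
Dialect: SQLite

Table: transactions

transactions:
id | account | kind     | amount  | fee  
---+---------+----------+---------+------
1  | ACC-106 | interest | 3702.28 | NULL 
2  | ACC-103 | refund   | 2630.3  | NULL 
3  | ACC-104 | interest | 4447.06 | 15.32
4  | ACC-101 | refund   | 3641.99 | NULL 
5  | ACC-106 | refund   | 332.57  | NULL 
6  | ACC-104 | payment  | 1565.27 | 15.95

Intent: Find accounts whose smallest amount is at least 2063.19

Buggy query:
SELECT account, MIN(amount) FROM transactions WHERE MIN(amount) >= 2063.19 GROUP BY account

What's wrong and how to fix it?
Bug: Aggregates like MIN are computed per group after WHERE runs

Fix: Replace WHERE with HAVING after the GROUP BY

Corrected query:
SELECT account, MIN(amount) FROM transactions GROUP BY account HAVING MIN(amount) >= 2063.19

Result:
account | MIN(amount)
--------+------------
ACC-101 | 3641.99    
ACC-103 | 2630.3     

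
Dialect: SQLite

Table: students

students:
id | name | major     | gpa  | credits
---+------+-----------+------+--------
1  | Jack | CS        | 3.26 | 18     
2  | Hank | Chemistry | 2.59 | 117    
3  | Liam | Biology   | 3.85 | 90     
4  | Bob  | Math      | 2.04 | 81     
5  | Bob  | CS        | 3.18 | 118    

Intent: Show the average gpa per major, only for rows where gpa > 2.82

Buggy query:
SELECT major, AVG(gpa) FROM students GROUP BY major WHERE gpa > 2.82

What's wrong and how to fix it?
Bug: WHERE cannot follow GROUP BY

Fix: Place WHERE between FROM and GROUP BY

Corrected query:
SELECT major, AVG(gpa) FROM students WHERE gpa > 2.82 GROUP BY major

Result:
major   | AVG(gpa)
--------+---------
Biology | 3.85    
CS      | 3.22    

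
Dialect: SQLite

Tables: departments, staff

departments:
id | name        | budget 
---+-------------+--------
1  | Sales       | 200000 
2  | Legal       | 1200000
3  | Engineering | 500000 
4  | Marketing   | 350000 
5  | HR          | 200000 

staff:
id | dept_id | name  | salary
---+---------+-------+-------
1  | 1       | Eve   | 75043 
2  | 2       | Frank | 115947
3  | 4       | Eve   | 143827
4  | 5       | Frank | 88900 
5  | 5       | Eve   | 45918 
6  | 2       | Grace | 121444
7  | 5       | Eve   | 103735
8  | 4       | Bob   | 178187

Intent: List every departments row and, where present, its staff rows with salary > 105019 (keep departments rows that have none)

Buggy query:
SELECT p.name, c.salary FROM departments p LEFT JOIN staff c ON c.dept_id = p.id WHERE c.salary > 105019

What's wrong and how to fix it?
Bug: Filtering c.salary in WHERE discards the NULL rows produced by LEFT JOIN, turning it into an inner join

Fix: Put 'c.salary > 105019' in the JOIN's ON clause instead of WHERE

Corrected query:
SELECT p.name, c.salary FROM departments p LEFT JOIN staff c ON c.dept_id = p.id AND c.salary > 105019

Result:
name        | salary
------------+-------
Sales       | NULL  
Legal       | 115947
Legal       | 121444
Engineering | NULL  
Marketing   | 143827
Marketing   | 178187
HR          | NULL  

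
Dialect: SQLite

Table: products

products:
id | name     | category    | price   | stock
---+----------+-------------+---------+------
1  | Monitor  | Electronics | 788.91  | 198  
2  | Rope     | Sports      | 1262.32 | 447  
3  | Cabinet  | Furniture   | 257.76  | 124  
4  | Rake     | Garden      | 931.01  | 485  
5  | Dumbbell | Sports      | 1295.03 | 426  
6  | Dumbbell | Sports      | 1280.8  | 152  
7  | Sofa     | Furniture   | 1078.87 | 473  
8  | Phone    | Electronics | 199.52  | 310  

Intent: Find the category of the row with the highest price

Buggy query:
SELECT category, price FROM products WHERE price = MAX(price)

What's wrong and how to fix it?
Bug: MAX(price) is an aggregate and cannot be used directly in WHERE

Fix: Wrap MAX in a scalar subquery so WHERE compares against a single value

Corrected query:
SELECT category, price FROM products WHERE price = (SELECT MAX(price) FROM products)

Result:
category | price  
---------+--------
Sports   | 1295.03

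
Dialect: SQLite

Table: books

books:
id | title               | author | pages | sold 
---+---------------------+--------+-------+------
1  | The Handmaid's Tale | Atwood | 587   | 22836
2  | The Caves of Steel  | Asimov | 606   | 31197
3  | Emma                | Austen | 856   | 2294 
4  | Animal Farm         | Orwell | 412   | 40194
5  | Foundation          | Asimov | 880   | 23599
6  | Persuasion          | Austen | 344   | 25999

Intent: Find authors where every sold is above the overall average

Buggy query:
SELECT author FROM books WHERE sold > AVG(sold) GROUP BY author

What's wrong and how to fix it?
Bug: AVG() is an aggregate; it can't sit directly in WHERE

Fix: Compute the overall average in a scalar subquery and compare each group's MIN against it in HAVING

Corrected query:
SELECT author FROM books GROUP BY author HAVING MIN(sold) > (SELECT AVG(sold) FROM books)

Result:
author
------
Orwell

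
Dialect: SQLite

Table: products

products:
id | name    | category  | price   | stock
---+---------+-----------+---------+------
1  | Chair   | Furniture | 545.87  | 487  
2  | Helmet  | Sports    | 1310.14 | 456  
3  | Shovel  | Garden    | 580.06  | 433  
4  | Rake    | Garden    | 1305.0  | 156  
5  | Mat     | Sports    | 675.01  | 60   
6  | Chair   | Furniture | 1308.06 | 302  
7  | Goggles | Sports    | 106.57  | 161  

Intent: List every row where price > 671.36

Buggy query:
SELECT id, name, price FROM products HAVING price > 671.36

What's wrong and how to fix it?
Bug: This is a non-aggregate query (no GROUP BY, no aggregates), so in SQLite the HAVING clause is invalid here; a row-level condition belongs in WHERE

Fix: Replace HAVING with WHERE since the condition applies to individual rows

Corrected query:
SELECT id, name, price FROM products WHERE price > 671.36

Result:
id | name   | price  
---+--------+--------
2  | Helmet | 1310.14
4  | Rake   | 1305   
5  | Mat    | 675.01 
6  | Chair  | 1308.06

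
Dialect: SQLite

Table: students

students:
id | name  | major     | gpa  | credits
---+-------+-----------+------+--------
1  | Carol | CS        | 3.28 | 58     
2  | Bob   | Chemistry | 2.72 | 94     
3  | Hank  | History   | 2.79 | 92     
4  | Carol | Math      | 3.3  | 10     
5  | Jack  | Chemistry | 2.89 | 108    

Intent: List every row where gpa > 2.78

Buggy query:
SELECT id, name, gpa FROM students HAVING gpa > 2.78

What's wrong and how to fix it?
Bug: This is a non-aggregate query (no GROUP BY, no aggregates), so in SQLite the HAVING clause is invalid here; a row-level condition belongs in WHERE

Fix: Use WHERE for row-level filtering

Corrected query:
SELECT id, name, gpa FROM students WHERE gpa > 2.78

Result:
id | name  | gpa 
---+-------+-----
1  | Carol | 3.28
3  | Hank  | 2.79
4  | Carol | 3.3 
5  | Jack  | 2.89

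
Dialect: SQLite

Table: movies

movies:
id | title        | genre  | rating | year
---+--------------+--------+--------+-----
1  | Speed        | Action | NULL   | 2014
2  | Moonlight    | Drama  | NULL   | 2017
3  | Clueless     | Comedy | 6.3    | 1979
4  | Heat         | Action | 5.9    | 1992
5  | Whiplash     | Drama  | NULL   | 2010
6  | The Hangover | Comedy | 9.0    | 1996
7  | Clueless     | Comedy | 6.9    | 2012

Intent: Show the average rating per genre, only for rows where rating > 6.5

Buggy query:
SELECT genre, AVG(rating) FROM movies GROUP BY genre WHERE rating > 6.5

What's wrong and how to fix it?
Bug: WHERE cannot follow GROUP BY

Fix: Place WHERE between FROM and GROUP BY

Corrected query:
SELECT genre, AVG(rating) FROM movies WHERE rating > 6.5 GROUP BY genre

Result:
genre  | AVG(rating)
-------+------------
Comedy | 7.95       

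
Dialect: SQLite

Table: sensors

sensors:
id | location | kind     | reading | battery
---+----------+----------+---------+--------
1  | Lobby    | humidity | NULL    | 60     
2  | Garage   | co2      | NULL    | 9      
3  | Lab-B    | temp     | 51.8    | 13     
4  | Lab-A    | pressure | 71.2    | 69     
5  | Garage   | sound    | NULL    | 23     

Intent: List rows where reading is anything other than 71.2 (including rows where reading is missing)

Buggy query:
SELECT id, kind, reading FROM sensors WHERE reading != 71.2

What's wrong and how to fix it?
Bug: 'reading != 71.2' is unknown when reading is NULL, so NULL rows are silently excluded

Fix: Add an explicit OR reading IS NULL to include the missing-value rows

Corrected query:
SELECT id, kind, reading FROM sensors WHERE reading != 71.2 OR reading IS NULL

Result:
id | kind     | reading
---+----------+--------
1  | humidity | NULL   
2  | co2      | NULL   
3  | temp     | 51.8   
5  | sound    | NULL   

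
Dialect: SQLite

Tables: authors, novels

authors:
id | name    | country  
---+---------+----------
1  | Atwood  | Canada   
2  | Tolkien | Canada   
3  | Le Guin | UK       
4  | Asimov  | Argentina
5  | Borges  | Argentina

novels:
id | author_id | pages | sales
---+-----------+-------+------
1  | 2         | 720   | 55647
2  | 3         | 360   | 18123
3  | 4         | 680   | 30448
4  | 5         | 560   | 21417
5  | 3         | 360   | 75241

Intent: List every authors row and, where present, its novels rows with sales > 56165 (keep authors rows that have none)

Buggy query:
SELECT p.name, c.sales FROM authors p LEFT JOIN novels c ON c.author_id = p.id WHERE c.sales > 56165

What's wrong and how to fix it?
Bug: A WHERE condition on the right-hand table after LEFT JOIN drops unmatched parents

Fix: Move the right-table condition into the ON clause so unmatched parents are kept

Corrected query:
SELECT p.name, c.sales FROM authors p LEFT JOIN novels c ON c.author_id = p.id AND c.sales > 56165

Result:
name    | sales
--------+------
Atwood  | NULL 
Tolkien | NULL 
Le Guin | 75241
Asimov  | NULL 
Borges  | NULL 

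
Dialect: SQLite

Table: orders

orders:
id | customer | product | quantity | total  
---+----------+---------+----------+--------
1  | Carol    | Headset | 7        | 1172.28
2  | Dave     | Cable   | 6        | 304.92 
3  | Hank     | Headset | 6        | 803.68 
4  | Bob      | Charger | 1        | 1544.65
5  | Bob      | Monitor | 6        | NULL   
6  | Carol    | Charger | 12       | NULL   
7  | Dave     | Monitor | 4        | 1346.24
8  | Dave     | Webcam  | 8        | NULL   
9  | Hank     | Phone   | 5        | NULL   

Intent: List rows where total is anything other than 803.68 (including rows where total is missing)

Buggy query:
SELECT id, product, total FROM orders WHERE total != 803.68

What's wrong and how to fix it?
Bug: Inequality against NULL is unknown, not true; rows with NULL are dropped

Fix: Handle NULL separately with IS NULL alongside the inequality

Corrected query:
SELECT id, product, total FROM orders WHERE total != 803.68 OR total IS NULL

Result:
id | product | total  
---+---------+--------
1  | Headset | 1172.28
2  | Cable   | 304.92 
4  | Charger | 1544.65
5  | Monitor | NULL   
6  | Charger | NULL   
7  | Monitor | 1346.24
8  | Webcam  | NULL   
9  | Phone   | NULL   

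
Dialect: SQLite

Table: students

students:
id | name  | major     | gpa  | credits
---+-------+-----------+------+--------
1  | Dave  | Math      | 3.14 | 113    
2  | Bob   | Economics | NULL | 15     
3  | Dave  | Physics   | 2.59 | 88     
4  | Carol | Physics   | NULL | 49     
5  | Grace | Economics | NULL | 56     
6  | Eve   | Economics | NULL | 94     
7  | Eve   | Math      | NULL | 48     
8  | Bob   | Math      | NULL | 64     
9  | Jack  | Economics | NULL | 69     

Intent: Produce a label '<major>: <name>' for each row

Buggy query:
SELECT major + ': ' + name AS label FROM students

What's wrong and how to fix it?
Bug: '+' is numeric addition; on text columns SQLite converts them to 0 instead of concatenating

Fix: Replace + with || to concatenate text

Corrected query:
SELECT major || ': ' || name AS label FROM students

Result:
label           
----------------
Math: Dave      
Economics: Bob  
Physics: Dave   
Physics: Carol  
Economics: Grace
Economics: Eve  
Math: Eve       
Math: Bob       
Economics: Jack 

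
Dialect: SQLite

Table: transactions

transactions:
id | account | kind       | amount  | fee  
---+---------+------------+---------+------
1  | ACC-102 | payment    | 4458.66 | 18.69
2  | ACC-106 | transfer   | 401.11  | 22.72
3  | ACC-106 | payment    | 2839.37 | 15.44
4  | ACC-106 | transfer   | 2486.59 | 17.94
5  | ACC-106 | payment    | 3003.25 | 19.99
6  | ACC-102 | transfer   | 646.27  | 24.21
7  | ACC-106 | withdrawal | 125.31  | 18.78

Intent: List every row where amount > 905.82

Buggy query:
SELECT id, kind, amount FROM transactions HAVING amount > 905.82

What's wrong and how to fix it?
Bug: This is a non-aggregate query (no GROUP BY, no aggregates), so in SQLite the HAVING clause is invalid here; a row-level condition belongs in WHERE

Fix: Replace HAVING with WHERE since the condition applies to individual rows

Corrected query:
SELECT id, kind, amount FROM transactions WHERE amount > 905.82

Result:
id | kind     | amount 
---+----------+--------
1  | payment  | 4458.66
3  | payment  | 2839.37
4  | transfer | 2486.59
5  | payment  | 3003.25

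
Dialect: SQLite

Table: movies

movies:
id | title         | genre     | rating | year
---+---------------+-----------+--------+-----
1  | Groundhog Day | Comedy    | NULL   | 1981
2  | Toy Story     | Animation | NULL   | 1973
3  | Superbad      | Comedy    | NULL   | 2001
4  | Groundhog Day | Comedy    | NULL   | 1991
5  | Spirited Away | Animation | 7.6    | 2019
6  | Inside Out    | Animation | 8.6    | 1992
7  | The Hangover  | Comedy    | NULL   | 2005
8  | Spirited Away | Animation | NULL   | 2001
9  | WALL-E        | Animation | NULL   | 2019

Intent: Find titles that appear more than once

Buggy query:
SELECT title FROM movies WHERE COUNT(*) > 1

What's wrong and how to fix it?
Bug: COUNT(*) is an aggregate and cannot be used in WHERE

Fix: Group first, then use HAVING for the count condition

Corrected query:
SELECT title FROM movies GROUP BY title HAVING COUNT(*) > 1

Result:
title        
-------------
Groundhog Day
Spirited Away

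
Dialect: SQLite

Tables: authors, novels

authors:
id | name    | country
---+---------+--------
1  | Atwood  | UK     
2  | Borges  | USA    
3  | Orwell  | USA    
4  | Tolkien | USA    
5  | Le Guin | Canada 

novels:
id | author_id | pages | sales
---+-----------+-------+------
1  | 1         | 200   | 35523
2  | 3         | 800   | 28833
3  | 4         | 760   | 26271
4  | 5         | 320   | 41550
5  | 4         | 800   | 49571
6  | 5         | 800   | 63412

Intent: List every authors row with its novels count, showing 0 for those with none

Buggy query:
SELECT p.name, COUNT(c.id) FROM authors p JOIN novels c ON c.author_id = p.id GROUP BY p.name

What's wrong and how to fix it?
Bug: An inner join excludes parents with zero children

Fix: Use LEFT JOIN so parents without children still appear (COUNT(c.id) gives 0)

Corrected query:
SELECT p.name, COUNT(c.id) FROM authors p LEFT JOIN novels c ON c.author_id = p.id GROUP BY p.name

Result:
name    | COUNT(c.id)
--------+------------
Atwood  | 1          
Borges  | 0          
Le Guin | 2          
Orwell  | 1          
Tolkien | 2          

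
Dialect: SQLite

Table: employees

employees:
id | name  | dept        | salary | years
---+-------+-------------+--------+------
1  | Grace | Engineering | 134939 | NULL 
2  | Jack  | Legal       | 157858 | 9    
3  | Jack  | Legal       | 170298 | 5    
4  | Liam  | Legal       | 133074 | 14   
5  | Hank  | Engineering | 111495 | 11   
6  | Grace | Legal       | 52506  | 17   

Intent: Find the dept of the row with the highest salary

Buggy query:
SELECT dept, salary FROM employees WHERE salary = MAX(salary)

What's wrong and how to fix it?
Bug: WHERE is evaluated per row; an aggregate over the whole table isn't defined there

Fix: Use a subquery: WHERE salary = (SELECT MAX(salary) FROM employees)

Corrected query:
SELECT dept, salary FROM employees WHERE salary = (SELECT MAX(salary) FROM employees)

Result:
dept  | salary
------+-------
Legal | 170298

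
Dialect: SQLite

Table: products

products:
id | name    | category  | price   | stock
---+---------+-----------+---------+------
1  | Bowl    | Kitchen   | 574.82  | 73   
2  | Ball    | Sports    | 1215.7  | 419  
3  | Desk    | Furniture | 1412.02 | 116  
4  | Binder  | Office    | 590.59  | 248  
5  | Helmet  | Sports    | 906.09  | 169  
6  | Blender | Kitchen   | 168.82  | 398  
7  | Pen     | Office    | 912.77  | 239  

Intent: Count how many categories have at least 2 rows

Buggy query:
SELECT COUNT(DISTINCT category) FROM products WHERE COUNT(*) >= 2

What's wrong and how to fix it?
Bug: WHERE filters individual rows, not groups, so a group-level COUNT is invalid there

Fix: Use a subquery that GROUPs and filters with HAVING, then count its rows

Corrected query:
SELECT COUNT(*) FROM (SELECT category FROM products GROUP BY category HAVING COUNT(*) >= 2)

Result:
COUNT(*)
--------
3       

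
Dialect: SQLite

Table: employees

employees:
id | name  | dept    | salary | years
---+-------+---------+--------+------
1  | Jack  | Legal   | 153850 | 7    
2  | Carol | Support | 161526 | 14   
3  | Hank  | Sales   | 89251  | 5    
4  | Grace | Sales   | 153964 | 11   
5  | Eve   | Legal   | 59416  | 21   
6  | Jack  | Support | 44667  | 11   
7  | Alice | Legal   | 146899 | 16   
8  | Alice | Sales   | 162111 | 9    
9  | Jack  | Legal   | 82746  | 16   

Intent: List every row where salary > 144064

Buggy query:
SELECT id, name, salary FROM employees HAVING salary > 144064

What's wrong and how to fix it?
Bug: HAVING filters the output of aggregation, but this query has no GROUP BY and no aggregate functions, so SQLite rejects it (HAVING clause on a non-aggregate query); the condition here is per row

Fix: Use WHERE for row-level filtering

Corrected query:
SELECT id, name, salary FROM employees WHERE salary > 144064

Result:
id | name  | salary
---+-------+-------
1  | Jack  | 153850
2  | Carol | 161526
4  | Grace | 153964
7  | Alice | 146899
8  | Alice | 162111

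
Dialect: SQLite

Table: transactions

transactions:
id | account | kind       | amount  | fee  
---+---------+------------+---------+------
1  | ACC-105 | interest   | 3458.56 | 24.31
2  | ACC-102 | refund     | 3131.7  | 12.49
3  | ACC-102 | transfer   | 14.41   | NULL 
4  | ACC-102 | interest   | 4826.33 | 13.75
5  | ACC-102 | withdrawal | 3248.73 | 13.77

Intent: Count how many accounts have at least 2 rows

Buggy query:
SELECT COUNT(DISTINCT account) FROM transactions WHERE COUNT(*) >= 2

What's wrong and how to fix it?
Bug: COUNT(*) cannot appear in WHERE; the per-group count doesn't exist yet

Fix: Group first with HAVING COUNT(*) >= 2, then COUNT the resulting groups

Corrected query:
SELECT COUNT(*) FROM (SELECT account FROM transactions GROUP BY account HAVING COUNT(*) >= 2)

Result:
COUNT(*)
--------
1       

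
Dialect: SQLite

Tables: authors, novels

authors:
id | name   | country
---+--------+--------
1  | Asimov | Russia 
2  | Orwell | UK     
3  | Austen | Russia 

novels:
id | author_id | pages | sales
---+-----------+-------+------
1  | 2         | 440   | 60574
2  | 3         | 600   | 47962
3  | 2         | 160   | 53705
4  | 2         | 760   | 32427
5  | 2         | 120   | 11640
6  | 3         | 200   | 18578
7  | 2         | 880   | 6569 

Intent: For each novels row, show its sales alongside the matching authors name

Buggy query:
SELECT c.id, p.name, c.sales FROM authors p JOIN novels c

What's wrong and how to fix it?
Bug: Missing join condition: each novels row is matched to all authors rows instead of just its own

Fix: Add ON c.author_id = p.id to the JOIN

Corrected query:
SELECT c.id, p.name, c.sales FROM authors p JOIN novels c ON c.author_id = p.id

Result:
id | name   | sales
---+--------+------
1  | Orwell | 60574
2  | Austen | 47962
3  | Orwell | 53705
4  | Orwell | 32427
5  | Orwell | 11640
6  | Austen | 18578
7  | Orwell | 6569 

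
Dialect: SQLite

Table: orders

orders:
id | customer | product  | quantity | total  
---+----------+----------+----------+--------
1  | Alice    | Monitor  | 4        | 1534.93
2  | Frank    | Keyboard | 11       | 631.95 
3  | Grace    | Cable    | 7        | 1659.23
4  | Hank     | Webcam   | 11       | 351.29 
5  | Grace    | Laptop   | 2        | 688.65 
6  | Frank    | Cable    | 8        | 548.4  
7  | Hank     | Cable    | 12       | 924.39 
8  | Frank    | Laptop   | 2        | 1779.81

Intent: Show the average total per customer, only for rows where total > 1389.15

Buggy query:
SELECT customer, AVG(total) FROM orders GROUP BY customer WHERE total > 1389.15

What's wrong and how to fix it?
Bug: WHERE cannot follow GROUP BY

Fix: Move the WHERE clause before GROUP BY

Corrected query:
SELECT customer, AVG(total) FROM orders WHERE total > 1389.15 GROUP BY customer

Result:
customer | AVG(total)
---------+-----------
Alice    | 1534.93   
Frank    | 1779.81   
Grace    | 1659.23   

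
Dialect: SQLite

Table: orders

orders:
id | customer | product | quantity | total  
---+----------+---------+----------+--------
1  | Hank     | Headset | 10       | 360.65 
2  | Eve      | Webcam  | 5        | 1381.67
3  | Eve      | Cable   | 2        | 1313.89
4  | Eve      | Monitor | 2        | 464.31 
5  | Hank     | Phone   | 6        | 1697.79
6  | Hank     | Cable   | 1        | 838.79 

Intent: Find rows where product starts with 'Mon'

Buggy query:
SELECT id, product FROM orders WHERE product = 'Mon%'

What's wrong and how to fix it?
Bug: '=' compares the literal string including the % character; pattern matching needs LIKE

Fix: Replace '=' with LIKE so 'Mon%' is treated as a pattern

Corrected query:
SELECT id, product FROM orders WHERE product LIKE 'Mon%'

Result:
id | product
---+--------
4  | Monitor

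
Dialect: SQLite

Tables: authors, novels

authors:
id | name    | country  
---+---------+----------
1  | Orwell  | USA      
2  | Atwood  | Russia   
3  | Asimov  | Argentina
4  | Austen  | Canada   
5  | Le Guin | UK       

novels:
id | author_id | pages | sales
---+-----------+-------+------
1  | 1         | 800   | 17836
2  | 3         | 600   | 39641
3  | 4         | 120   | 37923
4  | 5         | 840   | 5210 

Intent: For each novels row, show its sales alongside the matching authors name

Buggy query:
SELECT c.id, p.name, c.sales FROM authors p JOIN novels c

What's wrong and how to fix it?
Bug: JOIN with no ON clause produces a cartesian product; every novels row pairs with every authors row

Fix: Specify the join condition linking the foreign key to the parent id

Corrected query:
SELECT c.id, p.name, c.sales FROM authors p JOIN novels c ON c.author_id = p.id

Result:
id | name    | sales
---+---------+------
1  | Orwell  | 17836
2  | Asimov  | 39641
3  | Austen  | 37923
4  | Le Guin | 5210 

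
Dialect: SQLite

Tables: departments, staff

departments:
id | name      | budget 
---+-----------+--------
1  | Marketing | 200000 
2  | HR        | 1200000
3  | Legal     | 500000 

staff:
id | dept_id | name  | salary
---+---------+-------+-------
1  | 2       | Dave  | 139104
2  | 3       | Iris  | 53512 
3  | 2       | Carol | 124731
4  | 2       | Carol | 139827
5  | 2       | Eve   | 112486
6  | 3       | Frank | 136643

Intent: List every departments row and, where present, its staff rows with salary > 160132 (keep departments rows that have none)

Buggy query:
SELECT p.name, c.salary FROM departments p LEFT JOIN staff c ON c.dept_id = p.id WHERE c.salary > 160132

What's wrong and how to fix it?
Bug: A WHERE condition on the right-hand table after LEFT JOIN drops unmatched parents

Fix: Move the right-table condition into the ON clause so unmatched parents are kept

Corrected query:
SELECT p.name, c.salary FROM departments p LEFT JOIN staff c ON c.dept_id = p.id AND c.salary > 160132

Result:
name      | salary
----------+-------
Marketing | NULL  
HR        | NULL  
Legal     | NULL  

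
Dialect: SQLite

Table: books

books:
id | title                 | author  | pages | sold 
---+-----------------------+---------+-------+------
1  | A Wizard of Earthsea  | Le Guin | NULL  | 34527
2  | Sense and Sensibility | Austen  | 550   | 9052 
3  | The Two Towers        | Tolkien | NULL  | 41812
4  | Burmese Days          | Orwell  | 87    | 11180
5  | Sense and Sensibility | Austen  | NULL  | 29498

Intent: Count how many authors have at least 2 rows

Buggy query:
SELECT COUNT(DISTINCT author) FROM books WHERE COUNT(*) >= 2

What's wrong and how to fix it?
Bug: WHERE filters individual rows, not groups, so a group-level COUNT is invalid there

Fix: Group first with HAVING COUNT(*) >= 2, then COUNT the resulting groups

Corrected query:
SELECT COUNT(*) FROM (SELECT author FROM books GROUP BY author HAVING COUNT(*) >= 2)

Result:
COUNT(*)
--------
1       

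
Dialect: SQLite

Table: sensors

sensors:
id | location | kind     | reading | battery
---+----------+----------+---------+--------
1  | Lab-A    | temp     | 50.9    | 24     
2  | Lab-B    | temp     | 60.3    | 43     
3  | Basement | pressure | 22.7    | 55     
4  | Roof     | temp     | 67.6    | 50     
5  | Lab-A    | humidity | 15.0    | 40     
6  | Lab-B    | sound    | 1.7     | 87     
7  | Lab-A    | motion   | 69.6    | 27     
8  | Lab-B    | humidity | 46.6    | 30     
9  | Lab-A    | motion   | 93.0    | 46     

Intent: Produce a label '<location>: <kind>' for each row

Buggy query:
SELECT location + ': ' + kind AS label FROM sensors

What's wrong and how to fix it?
Bug: SQLite uses || for string concatenation; + coerces text to numbers (yielding 0)

Fix: Use the || operator for string concatenation

Corrected query:
SELECT location || ': ' || kind AS label FROM sensors

Result:
label             
------------------
Lab-A: temp       
Lab-B: temp       
Basement: pressure
Roof: temp        
Lab-A: humidity   
Lab-B: sound      
Lab-A: motion     
Lab-B: humidity   
Lab-A: motion     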